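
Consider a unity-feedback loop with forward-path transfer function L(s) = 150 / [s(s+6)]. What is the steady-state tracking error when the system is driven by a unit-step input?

0

System type = 1 (one pole at s=0).
A type-1 system has K_p = ∞, so it tracks a step input with zero steady-state error.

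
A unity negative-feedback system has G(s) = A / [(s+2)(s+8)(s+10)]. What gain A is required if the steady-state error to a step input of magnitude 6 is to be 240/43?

The open loop has no poles at the origin → type 0 system.
K_p = lim_{s→0} G(s) = A / (2·8·10) = (1/160)·A.
e_ss = 6/(1 + K_p) = 240/43 ⇒ 1 + (1/160)·A = 1.075 ⇒ A = 12.

12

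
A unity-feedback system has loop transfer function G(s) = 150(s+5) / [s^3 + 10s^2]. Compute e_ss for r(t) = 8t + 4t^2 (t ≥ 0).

8/75

The denominator has no term below 10s^2 — 2 poles at s=0, type 2. Taking each input component in turn:
  • 8t: tracked with zero error.
  • 4t^2: e_ss = 8/K_a with K_a=75 → 8/75.
Total e_ss = 8/75.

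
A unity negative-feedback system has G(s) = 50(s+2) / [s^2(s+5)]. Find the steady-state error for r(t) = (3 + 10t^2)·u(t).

Two free integrators in G(s): this is a type 2 system. Treating each term separately:
  • 3: tracked with zero error.
  • 10t^2: e_ss = 20/K_a with K_a=20 → 1.
Total e_ss = 1.

1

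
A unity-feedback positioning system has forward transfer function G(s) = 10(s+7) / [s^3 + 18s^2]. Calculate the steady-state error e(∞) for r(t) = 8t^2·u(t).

144/35

The denominator has no term below 18s^2 — 2 poles at s=0, type 2.
K_a = lim_{s→0} s^2·G(s) = 10·7 / 18 = 35/9.
r(t) = 8t^2 gives R(s) = 16/s^3.
e_ss = 16/K_a = 16/(35/9) = 144/35.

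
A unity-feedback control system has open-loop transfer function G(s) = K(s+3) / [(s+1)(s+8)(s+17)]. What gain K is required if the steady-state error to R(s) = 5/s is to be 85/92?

200

No free integrators in G(s): this is a type 0 system.
K_p = lim_{s→0} G(s) = K·3 / (1·8·17) = (3/136)·K.
e_ss = 5/(1 + K_p) = 85/92 ⇒ 1 + (3/136)·K = 92/17 ⇒ K = 200.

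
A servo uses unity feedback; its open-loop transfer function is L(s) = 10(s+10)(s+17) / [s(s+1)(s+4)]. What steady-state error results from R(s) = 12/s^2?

One free integrator in L(s): this is a type 1 system.
K_v = lim_{s→0} s·L(s) = 10·10·17 / (1·4) = 425.
e_ss = 12/K_v = 12/425.

12/425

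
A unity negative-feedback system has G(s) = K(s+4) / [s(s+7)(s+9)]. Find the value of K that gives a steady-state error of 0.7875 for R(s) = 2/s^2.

40

The open loop has one pole at the origin → type 1 system.
K_v = lim_{s→0} s·G(s) = K·4 / (7·9) = (4/63)·K.
e_ss = 2/K_v = 0.7875 ⇒ K_v = 160/63 ⇒ K = (160/63)/(4/63) = 40.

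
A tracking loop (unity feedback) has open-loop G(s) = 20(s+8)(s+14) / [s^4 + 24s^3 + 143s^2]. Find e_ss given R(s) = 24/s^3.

Lowest-order denominator term is 143s^2, so the open loop has 2 poles at the origin → type 2 system.
K_a = lim_{s→0} s^2·G(s) = 20·8·14 / 143 = 2240/143.
r(t) = 12t^2 gives R(s) = 24/s^3.
e_ss = 24/K_a = 24/(2240/143) = 429/280.

429/280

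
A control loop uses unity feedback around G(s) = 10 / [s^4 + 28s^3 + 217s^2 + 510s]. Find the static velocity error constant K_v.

Lowest-order denominator term is 510s, so the open loop has 1 pole at the origin → type 1 system.
K_v = lim_{s→0} s·G(s) = 10 / 510 = 1/51.

1/51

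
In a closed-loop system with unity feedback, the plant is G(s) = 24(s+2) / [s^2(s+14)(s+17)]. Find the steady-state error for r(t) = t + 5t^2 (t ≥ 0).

595/12

G(s) has two factors of s in the denominator, so the system is type 2. By superposition:
  • t: tracked with zero error.
  • 5t^2: e_ss = 10/K_a with K_a=24/119 → 595/12.
Total e_ss = 595/12.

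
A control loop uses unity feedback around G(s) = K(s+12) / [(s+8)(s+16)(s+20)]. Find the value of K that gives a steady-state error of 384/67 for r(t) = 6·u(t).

The open loop has no poles at the origin → type 0 system.
K_p = lim_{s→0} G(s) = K·12 / (8·16·20) = (3/640)·K.
e_ss = 6/(1 + K_p) = 384/67 ⇒ 1 + (3/640)·K = 67/64 ⇒ K = 10.

10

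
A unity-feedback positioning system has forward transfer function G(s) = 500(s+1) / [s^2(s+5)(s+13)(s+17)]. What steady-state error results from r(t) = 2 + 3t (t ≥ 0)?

0

Two free integrators in G(s): this is a type 2 system. By superposition:
  • 2: tracked with zero error.
  • 3t: tracked with zero error.
Total e_ss = 0.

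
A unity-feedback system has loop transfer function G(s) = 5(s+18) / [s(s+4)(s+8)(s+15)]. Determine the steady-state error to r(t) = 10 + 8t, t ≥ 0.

128/3

G(s) has one factor of s in the denominator, so the system is type 1. By superposition:
  • 10: tracked with zero error.
  • 8t: e_ss = 8/K_v with K_v=0.1875 → 128/3.
Total e_ss = 128/3.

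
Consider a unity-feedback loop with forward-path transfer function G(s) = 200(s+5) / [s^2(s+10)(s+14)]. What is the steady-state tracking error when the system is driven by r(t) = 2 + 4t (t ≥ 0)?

0

G(s) has two factors of s in the denominator, so the system is type 2. By superposition:
  • 2: tracked with zero error.
  • 4t: tracked with zero error.
Total e_ss = 0.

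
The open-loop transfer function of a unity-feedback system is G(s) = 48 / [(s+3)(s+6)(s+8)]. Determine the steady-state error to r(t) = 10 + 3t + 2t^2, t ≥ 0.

System type = 0 (no poles at s=0). Taking each input component in turn:
  • 10: e_ss = 10/(1+K_p) with K_p=1/3 → 7.5.
  • 3t: a type-0 system cannot track it, e_ss → ∞.
  • 2t^2: a type-0 system cannot track it, e_ss → ∞.
The unbounded component dominates.

infinity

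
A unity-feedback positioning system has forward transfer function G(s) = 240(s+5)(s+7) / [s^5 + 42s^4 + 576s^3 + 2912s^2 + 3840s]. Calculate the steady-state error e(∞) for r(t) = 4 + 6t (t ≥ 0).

The denominator has no term below 3840s — 1 pole at s=0, type 1. By superposition:
  • 4: tracked with zero error.
  • 6t: e_ss = 6/K_v with K_v=2.1875 → 96/35.
Total e_ss = 96/35.

96/35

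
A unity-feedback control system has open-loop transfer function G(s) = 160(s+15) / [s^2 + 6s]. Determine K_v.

Lowest-order denominator term is 6s, so the open loop has 1 pole at the origin → type 1 system.
K_v = lim_{s→0} s·G(s) = 160·15 / 6 = 400.

400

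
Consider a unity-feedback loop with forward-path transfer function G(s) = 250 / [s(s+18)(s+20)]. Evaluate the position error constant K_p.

K_p = lim_{s→0} G(s); with 1 pole at the origin the limit diverges, so K_p = ∞.

infinity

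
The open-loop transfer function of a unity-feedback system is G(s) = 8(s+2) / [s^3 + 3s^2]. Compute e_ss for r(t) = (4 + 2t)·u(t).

0

The denominator has no term below 3s^2 — 2 poles at s=0, type 2. Taking each input component in turn:
  • 4: tracked with zero error.
  • 2t: tracked with zero error.
Total e_ss = 0.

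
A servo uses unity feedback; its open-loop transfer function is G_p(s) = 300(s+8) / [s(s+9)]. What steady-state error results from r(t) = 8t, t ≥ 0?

0.03

System type = 1 (one pole at s=0).
K_v = lim_{s→0} s·G_p(s) = 300·8 / (9) = 800/3.
e_ss = 8/K_v = 8/(800/3) = 0.03.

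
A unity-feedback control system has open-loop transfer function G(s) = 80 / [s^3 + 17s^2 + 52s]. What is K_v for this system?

20/13

Factoring s from the denominator leaves a polynomial with constant term 52, so the system is type 1.
K_v = lim_{s→0} s·G(s) = 80 / 52 = 20/13.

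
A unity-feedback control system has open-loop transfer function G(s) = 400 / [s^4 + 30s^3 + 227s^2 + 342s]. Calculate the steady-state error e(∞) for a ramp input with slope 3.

2.565

Factoring s from the denominator leaves a polynomial with constant term 342, so the system is type 1.
K_v = lim_{s→0} s·G(s) = 400 / 342 = 200/171.
e_ss = 3/K_v = 3/(200/171) = 2.565.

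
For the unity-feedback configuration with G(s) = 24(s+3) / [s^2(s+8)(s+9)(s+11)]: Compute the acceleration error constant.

1/11

Two free integrators in G(s): this is a type 2 system.
K_a = lim_{s→0} s^2·G(s) = 24·3 / (8·9·11) = 1/11.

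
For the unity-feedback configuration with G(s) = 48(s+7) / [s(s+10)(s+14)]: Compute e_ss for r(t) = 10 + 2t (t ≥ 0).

System type = 1 (one pole at s=0). Treating each term separately:
  • 10: tracked with zero error.
  • 2t: e_ss = 2/K_v with K_v=2.4 → 5/6.
Total e_ss = 5/6.

5/6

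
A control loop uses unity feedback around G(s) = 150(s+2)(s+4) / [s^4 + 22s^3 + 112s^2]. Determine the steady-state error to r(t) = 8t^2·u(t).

112/75

The denominator has no term below 112s^2 — 2 poles at s=0, type 2.
K_a = lim_{s→0} s^2·G(s) = 150·2·4 / 112 = 75/7.
r(t) = 8t^2 gives R(s) = 16/s^3.
e_ss = 16/K_a = 16/(75/7) = 112/75.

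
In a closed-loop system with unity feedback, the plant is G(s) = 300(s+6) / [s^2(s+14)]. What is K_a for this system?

900/7

The open loop has two poles at the origin → type 2 system.
K_a = lim_{s→0} s^2·G(s) = 300·6 / (14) = 900/7.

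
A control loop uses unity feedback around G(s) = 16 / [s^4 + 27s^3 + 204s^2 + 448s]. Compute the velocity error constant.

1/28

Factoring s from the denominator leaves a polynomial with constant term 448, so the system is type 1.
K_v = lim_{s→0} s·G(s) = 16 / 448 = 1/28.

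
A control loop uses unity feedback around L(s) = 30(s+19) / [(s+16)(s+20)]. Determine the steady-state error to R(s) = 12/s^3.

System type = 0 (no poles at s=0).
For a type-0 system K_a = 0, so e_ss to a parabolic input is unbounded.

infinity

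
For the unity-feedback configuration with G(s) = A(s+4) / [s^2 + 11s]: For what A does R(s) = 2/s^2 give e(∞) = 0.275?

Factoring s from the denominator leaves a polynomial with constant term 11, so the system is type 1.
K_v = lim_{s→0} s·G(s) = A·4 / 11 = (4/11)·A.
e_ss = 2/K_v = 0.275 ⇒ K_v = 80/11 ⇒ A = (80/11)/(4/11) = 20.

20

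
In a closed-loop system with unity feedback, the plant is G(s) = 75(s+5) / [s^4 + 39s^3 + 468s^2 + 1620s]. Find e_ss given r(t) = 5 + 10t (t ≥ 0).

Factoring s from the denominator leaves a polynomial with constant term 1620, so the system is type 1. By superposition:
  • 5: tracked with zero error.
  • 10t: e_ss = 10/K_v with K_v=25/108 → 43.2.
Total e_ss = 43.2.

43.2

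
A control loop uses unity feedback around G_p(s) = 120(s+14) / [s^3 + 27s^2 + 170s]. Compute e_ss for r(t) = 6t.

17/28

Factoring s from the denominator leaves a polynomial with constant term 170, so the system is type 1.
K_v = lim_{s→0} s·G_p(s) = 120·14 / 170 = 168/17.
e_ss = 6/K_v = 6/(168/17) = 17/28.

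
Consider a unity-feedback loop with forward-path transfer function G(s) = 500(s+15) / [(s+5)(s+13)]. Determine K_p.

1500/13

System type = 0 (no poles at s=0).
K_p = lim_{s→0} G(s) = 500·15 / (5·13) = 1500/13.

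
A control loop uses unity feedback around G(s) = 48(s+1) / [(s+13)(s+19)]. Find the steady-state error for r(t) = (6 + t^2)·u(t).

The open loop has no poles at the origin → type 0 system. Treating each term separately:
  • 6: e_ss = 6/(1+K_p) with K_p=48/247 → 1482/295.
  • t^2: a type-0 system cannot track it, e_ss → ∞.
The unbounded component dominates.

infinity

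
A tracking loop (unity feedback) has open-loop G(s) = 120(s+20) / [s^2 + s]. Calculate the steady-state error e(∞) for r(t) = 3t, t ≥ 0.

1/800

Factoring s from the denominator leaves a polynomial with constant term 1, so the system is type 1.
K_v = lim_{s→0} s·G(s) = 120·20 / 1 = 2400.
e_ss = 3/K_v = 3/2400 = 1/800.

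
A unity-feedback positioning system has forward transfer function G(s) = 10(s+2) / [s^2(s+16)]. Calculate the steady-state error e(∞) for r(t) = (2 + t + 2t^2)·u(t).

Two free integrators in G(s): this is a type 2 system. By superposition:
  • 2: tracked with zero error.
  • t: tracked with zero error.
  • 2t^2: e_ss = 4/K_a with K_a=1.25 → 3.2.
Total e_ss = 3.2.

3.2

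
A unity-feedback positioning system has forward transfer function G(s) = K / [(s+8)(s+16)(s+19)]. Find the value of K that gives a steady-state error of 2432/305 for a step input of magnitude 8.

8

G(s) has no factors of s in the denominator, so the system is type 0.
K_p = lim_{s→0} G(s) = K / (8·16·19) = (1/2432)·K.
e_ss = 8/(1 + K_p) = 2432/305 ⇒ 1 + (1/2432)·K = 305/304 ⇒ K = 8.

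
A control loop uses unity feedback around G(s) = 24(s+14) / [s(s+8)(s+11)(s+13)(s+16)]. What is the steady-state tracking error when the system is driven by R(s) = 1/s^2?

1144/21

G(s) has one factor of s in the denominator, so the system is type 1.
K_v = lim_{s→0} s·G(s) = 24·14 / (8·11·13·16) = 21/1144.
e_ss = 1/K_v = 1/(21/1144) = 1144/21.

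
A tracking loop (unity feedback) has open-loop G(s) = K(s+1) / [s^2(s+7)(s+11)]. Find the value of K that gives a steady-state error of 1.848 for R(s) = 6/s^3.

250

Two free integrators in G(s): this is a type 2 system.
K_a = lim_{s→0} s^2·G(s) = K·1 / (7·11) = (1/77)·K.
e_ss = 6/K_a = 1.848 ⇒ K_a = 250/77 ⇒ K = (250/77)/(1/77) = 250.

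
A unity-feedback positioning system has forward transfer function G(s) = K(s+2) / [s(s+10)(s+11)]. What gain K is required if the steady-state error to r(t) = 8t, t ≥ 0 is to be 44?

10

G(s) has one factor of s in the denominator, so the system is type 1.
K_v = lim_{s→0} s·G(s) = K·2 / (10·11) = (1/55)·K.
e_ss = 8/K_v = 44 ⇒ K_v = 2/11 ⇒ K = (2/11)/(1/55) = 10.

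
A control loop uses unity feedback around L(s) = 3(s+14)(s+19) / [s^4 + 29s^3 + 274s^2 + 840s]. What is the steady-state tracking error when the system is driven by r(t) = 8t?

160/19

Factoring s from the denominator leaves a polynomial with constant term 840, so the system is type 1.
K_v = lim_{s→0} s·L(s) = 3·14·19 / 840 = 0.95.
e_ss = 8/K_v = 8/0.95 = 160/19.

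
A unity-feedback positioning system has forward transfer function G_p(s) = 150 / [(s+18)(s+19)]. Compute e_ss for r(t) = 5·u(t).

The open loop has no poles at the origin → type 0 system.
K_p = lim_{s→0} G_p(s) = 150 / (18·19) = 25/57.
e_ss = 5/(1 + K_p) = 5/(82/57) = 285/82.

285/82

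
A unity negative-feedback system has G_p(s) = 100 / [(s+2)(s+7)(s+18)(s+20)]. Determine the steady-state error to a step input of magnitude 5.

1260/257

G_p(s) has no factors of s in the denominator, so the system is type 0.
K_p = lim_{s→0} G_p(s) = 100 / (2·7·18·20) = 5/252.
e_ss = 5/(1 + K_p) = 5/(257/252) = 1260/257.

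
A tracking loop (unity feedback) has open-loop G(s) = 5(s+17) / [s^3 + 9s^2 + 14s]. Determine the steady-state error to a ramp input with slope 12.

168/85

Lowest-order denominator term is 14s, so the open loop has 1 pole at the origin → type 1 system.
K_v = lim_{s→0} s·G(s) = 5·17 / 14 = 85/14.
e_ss = 12/K_v = 12/(85/14) = 168/85.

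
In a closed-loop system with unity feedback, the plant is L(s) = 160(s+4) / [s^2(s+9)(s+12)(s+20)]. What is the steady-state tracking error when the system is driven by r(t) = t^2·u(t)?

Two free integrators in L(s): this is a type 2 system.
K_a = lim_{s→0} s^2·L(s) = 160·4 / (9·12·20) = 8/27.
r(t) = t^2 gives R(s) = 2/s^3.
e_ss = 2/K_a = 2/(8/27) = 6.75.

6.75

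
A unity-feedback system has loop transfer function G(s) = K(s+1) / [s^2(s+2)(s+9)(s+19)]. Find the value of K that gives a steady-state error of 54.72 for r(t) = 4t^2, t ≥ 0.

50

Two free integrators in G(s): this is a type 2 system.
K_a = lim_{s→0} s^2·G(s) = K·1 / (2·9·19) = (1/342)·K.
e_ss = 8/K_a = 54.72 ⇒ K_a = 25/171 ⇒ K = (25/171)/(1/342) = 50.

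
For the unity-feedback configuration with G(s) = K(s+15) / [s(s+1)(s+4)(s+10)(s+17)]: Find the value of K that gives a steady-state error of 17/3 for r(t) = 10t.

The open loop has one pole at the origin → type 1 system.
K_v = lim_{s→0} s·G(s) = K·15 / (1·4·10·17) = (3/136)·K.
e_ss = 10/K_v = 17/3 ⇒ K_v = 30/17 ⇒ K = (30/17)/(3/136) = 80.

80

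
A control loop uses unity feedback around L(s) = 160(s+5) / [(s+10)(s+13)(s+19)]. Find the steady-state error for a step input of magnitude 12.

988/109

The open loop has no poles at the origin → type 0 system.
K_p = lim_{s→0} L(s) = 160·5 / (10·13·19) = 80/247.
e_ss = 12/(1 + K_p) = 12/(327/247) = 988/109.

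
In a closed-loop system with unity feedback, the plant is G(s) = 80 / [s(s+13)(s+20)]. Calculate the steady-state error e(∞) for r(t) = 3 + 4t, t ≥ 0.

The open loop has one pole at the origin → type 1 system. Treating each term separately:
  • 3: tracked with zero error.
  • 4t: e_ss = 4/K_v with K_v=4/13 → 13.
Total e_ss = 13.

13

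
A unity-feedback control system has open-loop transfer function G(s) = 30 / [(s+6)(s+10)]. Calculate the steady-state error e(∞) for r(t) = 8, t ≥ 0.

16/3

System type = 0 (no poles at s=0).
K_p = lim_{s→0} G(s) = 30 / (6·10) = 0.5.
e_ss = 8/(1 + K_p) = 8/1.5 = 16/3.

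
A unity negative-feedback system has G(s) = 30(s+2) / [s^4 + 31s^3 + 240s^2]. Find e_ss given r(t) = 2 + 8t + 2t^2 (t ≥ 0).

16

The denominator has no term below 240s^2 — 2 poles at s=0, type 2. Taking each input component in turn:
  • 2: tracked with zero error.
  • 8t: tracked with zero error.
  • 2t^2: e_ss = 4/K_a with K_a=0.25 → 16.
Total e_ss = 16.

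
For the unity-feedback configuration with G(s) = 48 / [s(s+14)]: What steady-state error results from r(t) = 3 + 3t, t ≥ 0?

0.875

The open loop has one pole at the origin → type 1 system. Treating each term separately:
  • 3: tracked with zero error.
  • 3t: e_ss = 3/K_v with K_v=24/7 → 0.875.
Total e_ss = 0.875.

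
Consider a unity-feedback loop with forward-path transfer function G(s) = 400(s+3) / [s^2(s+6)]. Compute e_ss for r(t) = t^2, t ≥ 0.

0.01

The open loop has two poles at the origin → type 2 system.
K_a = lim_{s→0} s^2·G(s) = 400·3 / (6) = 200.
r(t) = t^2 gives R(s) = 2/s^3.
e_ss = 2/K_a = 2/200 = 0.01.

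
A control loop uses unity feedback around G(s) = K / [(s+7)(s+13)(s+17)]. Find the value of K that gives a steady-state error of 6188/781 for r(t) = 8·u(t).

The open loop has no poles at the origin → type 0 system.
K_p = lim_{s→0} G(s) = K / (7·13·17) = (1/1547)·K.
e_ss = 8/(1 + K_p) = 6188/781 ⇒ 1 + (1/1547)·K = 1562/1547 ⇒ K = 15.

15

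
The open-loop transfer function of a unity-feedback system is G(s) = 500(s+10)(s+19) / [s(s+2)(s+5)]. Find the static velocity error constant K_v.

One free integrator in G(s): this is a type 1 system.
K_v = lim_{s→0} s·G(s) = 500·10·19 / (2·5) = 9500.

9500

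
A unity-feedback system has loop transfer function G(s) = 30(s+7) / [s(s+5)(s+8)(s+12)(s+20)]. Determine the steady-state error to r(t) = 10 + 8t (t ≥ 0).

2560/7

The open loop has one pole at the origin → type 1 system. Taking each input component in turn:
  • 10: tracked with zero error.
  • 8t: e_ss = 8/K_v with K_v=7/320 → 2560/7.
Total e_ss = 2560/7.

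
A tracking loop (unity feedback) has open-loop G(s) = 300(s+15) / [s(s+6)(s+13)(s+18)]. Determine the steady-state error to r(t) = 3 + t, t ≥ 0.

0.312

The open loop has one pole at the origin → type 1 system. Treating each term separately:
  • 3: tracked with zero error.
  • t: e_ss = 1/K_v with K_v=125/39 → 0.312.
Total e_ss = 0.312.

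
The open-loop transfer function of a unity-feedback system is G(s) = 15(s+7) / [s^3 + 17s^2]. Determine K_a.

105/17

Lowest-order denominator term is 17s^2, so the open loop has 2 poles at the origin → type 2 system.
K_a = lim_{s→0} s^2·G(s) = 15·7 / 17 = 105/17.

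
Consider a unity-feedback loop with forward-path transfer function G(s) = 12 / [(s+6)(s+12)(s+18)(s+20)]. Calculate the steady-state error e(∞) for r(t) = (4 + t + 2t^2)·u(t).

infinity

G(s) has no factors of s in the denominator, so the system is type 0. Taking each input component in turn:
  • 4: e_ss = 4/(1+K_p) with K_p=1/2160 → 8640/2161.
  • t: a type-0 system cannot track it, e_ss → ∞.
  • 2t^2: a type-0 system cannot track it, e_ss → ∞.
The unbounded component dominates.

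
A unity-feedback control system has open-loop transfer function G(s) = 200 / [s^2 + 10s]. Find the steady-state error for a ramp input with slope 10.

The denominator has no term below 10s — 1 pole at s=0, type 1.
K_v = lim_{s→0} s·G(s) = 200 / 10 = 20.
e_ss = 10/K_v = 10/20 = 0.5.

0.5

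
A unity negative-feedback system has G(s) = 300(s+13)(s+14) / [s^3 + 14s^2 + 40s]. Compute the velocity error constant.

1365

The denominator has no term below 40s — 1 pole at s=0, type 1.
K_v = lim_{s→0} s·G(s) = 300·13·14 / 40 = 1365.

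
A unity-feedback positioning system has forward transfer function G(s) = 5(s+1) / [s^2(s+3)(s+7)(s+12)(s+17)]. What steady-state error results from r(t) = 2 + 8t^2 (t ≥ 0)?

Two free integrators in G(s): this is a type 2 system. By superposition:
  • 2: tracked with zero error.
  • 8t^2: e_ss = 16/K_a with K_a=5/4284 → 13708.8.
Total e_ss = 13708.8.

13708.8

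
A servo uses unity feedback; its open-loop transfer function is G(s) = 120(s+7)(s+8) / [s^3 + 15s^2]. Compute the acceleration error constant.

Lowest-order denominator term is 15s^2, so the open loop has 2 poles at the origin → type 2 system.
K_a = lim_{s→0} s^2·G(s) = 120·7·8 / 15 = 448.

448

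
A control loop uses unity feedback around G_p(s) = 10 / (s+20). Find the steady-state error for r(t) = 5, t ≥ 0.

10/3

G_p(s) has no factors of s in the denominator, so the system is type 0.
K_p = lim_{s→0} G_p(s) = 10 / (20) = 0.5.
e_ss = 5/(1 + K_p) = 5/1.5 = 10/3.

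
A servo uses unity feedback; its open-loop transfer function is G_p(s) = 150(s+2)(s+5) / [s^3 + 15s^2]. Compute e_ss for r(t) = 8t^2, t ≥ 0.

Factoring s^2 from the denominator leaves a polynomial with constant term 15, so the system is type 2.
K_a = lim_{s→0} s^2·G_p(s) = 150·2·5 / 15 = 100.
r(t) = 8t^2 gives R(s) = 16/s^3.
e_ss = 16/K_a = 16/100 = 0.16.

0.16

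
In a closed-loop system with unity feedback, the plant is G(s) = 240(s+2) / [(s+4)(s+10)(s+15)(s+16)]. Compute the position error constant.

0.05

G(s) has no factors of s in the denominator, so the system is type 0.
K_p = lim_{s→0} G(s) = 240·2 / (4·10·15·16) = 0.05.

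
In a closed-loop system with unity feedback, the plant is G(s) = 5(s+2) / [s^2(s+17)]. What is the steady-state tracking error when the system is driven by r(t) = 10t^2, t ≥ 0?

G(s) has two factors of s in the denominator, so the system is type 2.
K_a = lim_{s→0} s^2·G(s) = 5·2 / (17) = 10/17.
r(t) = 10t^2 gives R(s) = 20/s^3.
e_ss = 20/K_a = 20/(10/17) = 34.

34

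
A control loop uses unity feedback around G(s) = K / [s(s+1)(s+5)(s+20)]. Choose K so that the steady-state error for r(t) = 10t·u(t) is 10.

The open loop has one pole at the origin → type 1 system.
K_v = lim_{s→0} s·G(s) = K / (1·5·20) = 0.01·K.
e_ss = 10/K_v = 10 ⇒ K_v = 1 ⇒ K = 1/0.01 = 100.

100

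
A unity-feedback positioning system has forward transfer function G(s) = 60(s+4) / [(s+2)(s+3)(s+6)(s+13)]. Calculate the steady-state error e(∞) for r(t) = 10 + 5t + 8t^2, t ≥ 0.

infinity

The open loop has no poles at the origin → type 0 system. Taking each input component in turn:
  • 10: e_ss = 10/(1+K_p) with K_p=20/39 → 390/59.
  • 5t: a type-0 system cannot track it, e_ss → ∞.
  • 8t^2: a type-0 system cannot track it, e_ss → ∞.
The unbounded component dominates.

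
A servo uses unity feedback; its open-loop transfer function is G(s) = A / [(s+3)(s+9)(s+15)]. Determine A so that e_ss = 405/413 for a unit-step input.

The open loop has no poles at the origin → type 0 system.
K_p = lim_{s→0} G(s) = A / (3·9·15) = (1/405)·A.
e_ss = 1/(1 + K_p) = 405/413 ⇒ 1 + (1/405)·A = 413/405 ⇒ A = 8.

8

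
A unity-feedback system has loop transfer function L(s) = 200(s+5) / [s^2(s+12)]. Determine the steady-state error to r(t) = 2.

System type = 2 (two poles at s=0).
K_p = ∞ for a type-2 system; e_ss to a step is zero.

0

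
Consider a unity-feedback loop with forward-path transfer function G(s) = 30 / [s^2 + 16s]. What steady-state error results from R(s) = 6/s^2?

The denominator has no term below 16s — 1 pole at s=0, type 1.
K_v = lim_{s→0} s·G(s) = 30 / 16 = 1.875.
e_ss = 6/K_v = 6/1.875 = 3.2.

3.2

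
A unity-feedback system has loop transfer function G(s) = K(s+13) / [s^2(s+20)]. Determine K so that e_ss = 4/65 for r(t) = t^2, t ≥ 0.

50

G(s) has two factors of s in the denominator, so the system is type 2.
K_a = lim_{s→0} s^2·G(s) = K·13 / (20) = 0.65·K.
e_ss = 2/K_a = 4/65 ⇒ K_a = 32.5 ⇒ K = 32.5/0.65 = 50.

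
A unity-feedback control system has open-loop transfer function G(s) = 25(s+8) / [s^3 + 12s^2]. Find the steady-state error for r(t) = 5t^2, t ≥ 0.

0.6

Factoring s^2 from the denominator leaves a polynomial with constant term 12, so the system is type 2.
K_a = lim_{s→0} s^2·G(s) = 25·8 / 12 = 50/3.
r(t) = 5t^2 gives R(s) = 10/s^3.
e_ss = 10/K_a = 10/(50/3) = 0.6.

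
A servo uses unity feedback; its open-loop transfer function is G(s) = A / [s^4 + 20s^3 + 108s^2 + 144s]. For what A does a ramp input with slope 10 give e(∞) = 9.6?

Lowest-order denominator term is 144s, so the open loop has 1 pole at the origin → type 1 system.
K_v = lim_{s→0} s·G(s) = A / 144 = (1/144)·A.
e_ss = 10/K_v = 9.6 ⇒ K_v = 25/24 ⇒ A = (25/24)/(1/144) = 150.

150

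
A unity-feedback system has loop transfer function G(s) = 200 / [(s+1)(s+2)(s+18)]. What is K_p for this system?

The open loop has no poles at the origin → type 0 system.
K_p = lim_{s→0} G(s) = 200 / (1·2·18) = 50/9.

50/9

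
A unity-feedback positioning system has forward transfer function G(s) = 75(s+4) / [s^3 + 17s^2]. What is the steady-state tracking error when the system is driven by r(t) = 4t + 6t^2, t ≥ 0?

Factoring s^2 from the denominator leaves a polynomial with constant term 17, so the system is type 2. Taking each input component in turn:
  • 4t: tracked with zero error.
  • 6t^2: e_ss = 12/K_a with K_a=300/17 → 0.68.
Total e_ss = 0.68.

0.68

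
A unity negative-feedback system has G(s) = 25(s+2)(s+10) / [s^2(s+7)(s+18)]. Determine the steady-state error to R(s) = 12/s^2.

Two free integrators in G(s): this is a type 2 system.
K_v = ∞ for a type-2 system; e_ss to a ramp is zero.

0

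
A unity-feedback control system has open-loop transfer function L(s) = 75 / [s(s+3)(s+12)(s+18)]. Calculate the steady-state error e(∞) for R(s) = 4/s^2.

L(s) has one factor of s in the denominator, so the system is type 1.
K_v = lim_{s→0} s·L(s) = 75 / (3·12·18) = 25/216.
e_ss = 4/K_v = 4/(25/216) = 34.56.

34.56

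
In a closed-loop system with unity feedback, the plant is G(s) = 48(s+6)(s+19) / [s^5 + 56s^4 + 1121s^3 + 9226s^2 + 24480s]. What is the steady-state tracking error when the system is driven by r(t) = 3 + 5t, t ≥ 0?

Lowest-order denominator term is 24480s, so the open loop has 1 pole at the origin → type 1 system. Taking each input component in turn:
  • 3: tracked with zero error.
  • 5t: e_ss = 5/K_v with K_v=19/85 → 425/19.
Total e_ss = 425/19.

425/19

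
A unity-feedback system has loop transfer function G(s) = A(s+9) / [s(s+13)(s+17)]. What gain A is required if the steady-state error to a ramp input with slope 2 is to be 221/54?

One free integrator in G(s): this is a type 1 system.
K_v = lim_{s→0} s·G(s) = A·9 / (13·17) = (9/221)·A.
e_ss = 2/K_v = 221/54 ⇒ K_v = 108/221 ⇒ A = (108/221)/(9/221) = 12.

12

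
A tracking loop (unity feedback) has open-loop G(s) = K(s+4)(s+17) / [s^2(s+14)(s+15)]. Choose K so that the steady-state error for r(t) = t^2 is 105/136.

8

Two free integrators in G(s): this is a type 2 system.
K_a = lim_{s→0} s^2·G(s) = K·4·17 / (14·15) = (34/105)·K.
e_ss = 2/K_a = 105/136 ⇒ K_a = 272/105 ⇒ K = (272/105)/(34/105) = 8.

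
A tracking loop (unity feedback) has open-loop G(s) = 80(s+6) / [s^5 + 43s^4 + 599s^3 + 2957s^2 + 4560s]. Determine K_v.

2/19

Factoring s from the denominator leaves a polynomial with constant term 4560, so the system is type 1.
K_v = lim_{s→0} s·G(s) = 80·6 / 4560 = 2/19.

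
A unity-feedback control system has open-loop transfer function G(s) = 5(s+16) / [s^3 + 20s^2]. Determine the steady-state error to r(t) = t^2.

0.5

The denominator has no term below 20s^2 — 2 poles at s=0, type 2.
K_a = lim_{s→0} s^2·G(s) = 5·16 / 20 = 4.
r(t) = t^2 gives R(s) = 2/s^3.
e_ss = 2/K_a = 2/4 = 0.5.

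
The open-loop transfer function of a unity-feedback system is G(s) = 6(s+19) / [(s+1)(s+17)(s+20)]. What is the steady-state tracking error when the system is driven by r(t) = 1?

170/227

G(s) has no factors of s in the denominator, so the system is type 0.
K_p = lim_{s→0} G(s) = 6·19 / (1·17·20) = 57/170.
e_ss = 1/(1 + K_p) = 1/(227/170) = 170/227.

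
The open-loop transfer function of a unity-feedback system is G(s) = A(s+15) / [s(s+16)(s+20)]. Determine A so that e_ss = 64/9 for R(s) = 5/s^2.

G(s) has one factor of s in the denominator, so the system is type 1.
K_v = lim_{s→0} s·G(s) = A·15 / (16·20) = (3/64)·A.
e_ss = 5/K_v = 64/9 ⇒ K_v = 45/64 ⇒ A = (45/64)/(3/64) = 15.

15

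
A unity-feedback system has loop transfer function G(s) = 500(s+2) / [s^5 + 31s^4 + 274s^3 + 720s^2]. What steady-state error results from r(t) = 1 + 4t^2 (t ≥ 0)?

Lowest-order denominator term is 720s^2, so the open loop has 2 poles at the origin → type 2 system. By superposition:
  • 1: tracked with zero error.
  • 4t^2: e_ss = 8/K_a with K_a=25/18 → 5.76.
Total e_ss = 5.76.

5.76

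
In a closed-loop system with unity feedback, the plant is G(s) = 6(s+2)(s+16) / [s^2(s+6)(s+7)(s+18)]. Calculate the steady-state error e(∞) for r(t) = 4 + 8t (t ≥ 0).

0

The open loop has two poles at the origin → type 2 system. Taking each input component in turn:
  • 4: tracked with zero error.
  • 8t: tracked with zero error.
Total e_ss = 0.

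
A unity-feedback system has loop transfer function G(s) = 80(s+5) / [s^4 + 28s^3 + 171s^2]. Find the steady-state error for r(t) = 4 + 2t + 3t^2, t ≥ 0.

2.565

The denominator has no term below 171s^2 — 2 poles at s=0, type 2. Treating each term separately:
  • 4: tracked with zero error.
  • 2t: tracked with zero error.
  • 3t^2: e_ss = 6/K_a with K_a=400/171 → 2.565.
Total e_ss = 2.565.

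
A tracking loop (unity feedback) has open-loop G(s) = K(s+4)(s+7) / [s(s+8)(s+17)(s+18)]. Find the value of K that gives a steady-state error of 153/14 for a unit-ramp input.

One free integrator in G(s): this is a type 1 system.
K_v = lim_{s→0} s·G(s) = K·4·7 / (8·17·18) = (7/612)·K.
e_ss = 1/K_v = 153/14 ⇒ K_v = 14/153 ⇒ K = (14/153)/(7/612) = 8.

8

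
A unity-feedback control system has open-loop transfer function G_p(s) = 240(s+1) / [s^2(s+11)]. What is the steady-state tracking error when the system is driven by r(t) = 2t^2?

11/60

Two free integrators in G_p(s): this is a type 2 system.
K_a = lim_{s→0} s^2·G_p(s) = 240·1 / (11) = 240/11.
r(t) = 2t^2 gives R(s) = 4/s^3.
e_ss = 4/K_a = 4/(240/11) = 11/60.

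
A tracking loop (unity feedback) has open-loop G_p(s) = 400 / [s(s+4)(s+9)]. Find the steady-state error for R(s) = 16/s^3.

infinity

System type = 1 (one pole at s=0).
For a type-1 system K_a = 0, so e_ss to a parabolic input is unbounded.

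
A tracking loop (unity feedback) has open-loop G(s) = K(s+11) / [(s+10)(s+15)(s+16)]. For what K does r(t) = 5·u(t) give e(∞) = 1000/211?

12

G(s) has no factors of s in the denominator, so the system is type 0.
K_p = lim_{s→0} G(s) = K·11 / (10·15·16) = (11/2400)·K.
e_ss = 5/(1 + K_p) = 1000/211 ⇒ 1 + (11/2400)·K = 1.055 ⇒ K = 12.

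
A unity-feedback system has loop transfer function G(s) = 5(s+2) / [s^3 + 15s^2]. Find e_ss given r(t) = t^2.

Lowest-order denominator term is 15s^2, so the open loop has 2 poles at the origin → type 2 system.
K_a = lim_{s→0} s^2·G(s) = 5·2 / 15 = 2/3.
r(t) = t^2 gives R(s) = 2/s^3.
e_ss = 2/K_a = 2/(2/3) = 3.

3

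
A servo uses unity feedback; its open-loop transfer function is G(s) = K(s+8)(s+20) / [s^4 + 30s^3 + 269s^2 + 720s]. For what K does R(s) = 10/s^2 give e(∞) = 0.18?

The denominator has no term below 720s — 1 pole at s=0, type 1.
K_v = lim_{s→0} s·G(s) = K·8·20 / 720 = (2/9)·K.
e_ss = 10/K_v = 0.18 ⇒ K_v = 500/9 ⇒ K = (500/9)/(2/9) = 250.

250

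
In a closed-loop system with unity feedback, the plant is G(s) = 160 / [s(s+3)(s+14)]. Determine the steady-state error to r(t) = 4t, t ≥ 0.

One free integrator in G(s): this is a type 1 system.
K_v = lim_{s→0} s·G(s) = 160 / (3·14) = 80/21.
e_ss = 4/K_v = 4/(80/21) = 1.05.

1.05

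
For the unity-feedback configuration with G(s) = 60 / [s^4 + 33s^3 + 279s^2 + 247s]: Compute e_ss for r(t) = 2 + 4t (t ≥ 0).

247/15

The denominator has no term below 247s — 1 pole at s=0, type 1. Treating each term separately:
  • 2: tracked with zero error.
  • 4t: e_ss = 4/K_v with K_v=60/247 → 247/15.
Total e_ss = 247/15.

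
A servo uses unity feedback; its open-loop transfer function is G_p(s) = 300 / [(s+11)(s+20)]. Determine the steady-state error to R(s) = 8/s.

G_p(s) has no factors of s in the denominator, so the system is type 0.
K_p = lim_{s→0} G_p(s) = 300 / (11·20) = 15/11.
e_ss = 8/(1 + K_p) = 8/(26/11) = 44/13.

44/13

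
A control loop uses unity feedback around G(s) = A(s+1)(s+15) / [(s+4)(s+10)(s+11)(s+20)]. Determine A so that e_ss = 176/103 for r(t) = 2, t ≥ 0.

System type = 0 (no poles at s=0).
K_p = lim_{s→0} G(s) = A·1·15 / (4·10·11·20) = (3/1760)·A.
e_ss = 2/(1 + K_p) = 176/103 ⇒ 1 + (3/1760)·A = 103/88 ⇒ A = 100.

100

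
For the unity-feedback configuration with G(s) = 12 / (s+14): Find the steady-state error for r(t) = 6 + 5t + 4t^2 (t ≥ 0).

G(s) has no factors of s in the denominator, so the system is type 0. By superposition:
  • 6: e_ss = 6/(1+K_p) with K_p=6/7 → 42/13.
  • 5t: a type-0 system cannot track it, e_ss → ∞.
  • 4t^2: a type-0 system cannot track it, e_ss → ∞.
The unbounded component dominates.

infinity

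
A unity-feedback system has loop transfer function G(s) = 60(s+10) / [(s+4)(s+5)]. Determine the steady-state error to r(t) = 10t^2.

G(s) has no factors of s in the denominator, so the system is type 0.
K_a = lim_{s→0} s^2·G(s) = 0; the steady-state error to this parabolic input grows without bound.

infinity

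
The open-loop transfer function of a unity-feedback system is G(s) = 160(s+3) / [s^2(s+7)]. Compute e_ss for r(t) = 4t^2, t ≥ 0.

7/60

G(s) has two factors of s in the denominator, so the system is type 2.
K_a = lim_{s→0} s^2·G(s) = 160·3 / (7) = 480/7.
r(t) = 4t^2 gives R(s) = 8/s^3.
e_ss = 8/K_a = 8/(480/7) = 7/60.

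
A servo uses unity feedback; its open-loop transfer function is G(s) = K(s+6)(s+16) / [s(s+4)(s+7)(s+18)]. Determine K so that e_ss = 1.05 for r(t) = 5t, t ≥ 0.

The open loop has one pole at the origin → type 1 system.
K_v = lim_{s→0} s·G(s) = K·6·16 / (4·7·18) = (4/21)·K.
e_ss = 5/K_v = 1.05 ⇒ K_v = 100/21 ⇒ K = (100/21)/(4/21) = 25.

25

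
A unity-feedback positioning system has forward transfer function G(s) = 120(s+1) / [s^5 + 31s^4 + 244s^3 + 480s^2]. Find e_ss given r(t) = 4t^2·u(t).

Factoring s^2 from the denominator leaves a polynomial with constant term 480, so the system is type 2.
K_a = lim_{s→0} s^2·G(s) = 120·1 / 480 = 0.25.
r(t) = 4t^2 gives R(s) = 8/s^3.
e_ss = 8/K_a = 8/0.25 = 32.

32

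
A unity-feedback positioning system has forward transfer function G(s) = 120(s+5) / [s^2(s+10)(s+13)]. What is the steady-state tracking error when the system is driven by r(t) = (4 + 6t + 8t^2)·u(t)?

52/15

System type = 2 (two poles at s=0). Treating each term separately:
  • 4: tracked with zero error.
  • 6t: tracked with zero error.
  • 8t^2: e_ss = 16/K_a with K_a=60/13 → 52/15.
Total e_ss = 52/15.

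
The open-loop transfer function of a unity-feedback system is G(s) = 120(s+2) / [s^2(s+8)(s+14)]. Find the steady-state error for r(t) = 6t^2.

Two free integrators in G(s): this is a type 2 system.
K_a = lim_{s→0} s^2·G(s) = 120·2 / (8·14) = 15/7.
r(t) = 6t^2 gives R(s) = 12/s^3.
e_ss = 12/K_a = 12/(15/7) = 5.6.

5.6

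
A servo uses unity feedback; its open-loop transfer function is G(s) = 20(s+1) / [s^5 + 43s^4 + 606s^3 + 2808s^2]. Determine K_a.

5/702

The denominator has no term below 2808s^2 — 2 poles at s=0, type 2.
K_a = lim_{s→0} s^2·G(s) = 20·1 / 2808 = 5/702.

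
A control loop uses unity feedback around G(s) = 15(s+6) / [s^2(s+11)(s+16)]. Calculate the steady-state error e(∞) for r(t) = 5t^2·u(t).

176/9

The open loop has two poles at the origin → type 2 system.
K_a = lim_{s→0} s^2·G(s) = 15·6 / (11·16) = 45/88.
r(t) = 5t^2 gives R(s) = 10/s^3.
e_ss = 10/K_a = 10/(45/88) = 176/9.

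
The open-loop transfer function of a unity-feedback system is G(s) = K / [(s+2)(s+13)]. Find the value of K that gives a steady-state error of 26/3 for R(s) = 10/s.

4

System type = 0 (no poles at s=0).
K_p = lim_{s→0} G(s) = K / (2·13) = (1/26)·K.
e_ss = 10/(1 + K_p) = 26/3 ⇒ 1 + (1/26)·K = 15/13 ⇒ K = 4.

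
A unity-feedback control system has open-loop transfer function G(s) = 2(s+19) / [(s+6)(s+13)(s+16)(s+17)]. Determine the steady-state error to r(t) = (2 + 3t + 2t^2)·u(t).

System type = 0 (no poles at s=0). Taking each input component in turn:
  • 2: e_ss = 2/(1+K_p) with K_p=19/10608 → 21216/10627.
  • 3t: a type-0 system cannot track it, e_ss → ∞.
  • 2t^2: a type-0 system cannot track it, e_ss → ∞.
The unbounded component dominates.

infinity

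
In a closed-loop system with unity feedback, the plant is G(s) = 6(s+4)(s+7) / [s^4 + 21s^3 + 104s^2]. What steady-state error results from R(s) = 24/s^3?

Factoring s^2 from the denominator leaves a polynomial with constant term 104, so the system is type 2.
K_a = lim_{s→0} s^2·G(s) = 6·4·7 / 104 = 21/13.
r(t) = 12t^2 gives R(s) = 24/s^3.
e_ss = 24/K_a = 24/(21/13) = 104/7.

104/7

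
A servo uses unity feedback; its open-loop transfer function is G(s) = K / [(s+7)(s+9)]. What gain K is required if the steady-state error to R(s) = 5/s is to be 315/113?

G(s) has no factors of s in the denominator, so the system is type 0.
K_p = lim_{s→0} G(s) = K / (7·9) = (1/63)·K.
e_ss = 5/(1 + K_p) = 315/113 ⇒ 1 + (1/63)·K = 113/63 ⇒ K = 50.

50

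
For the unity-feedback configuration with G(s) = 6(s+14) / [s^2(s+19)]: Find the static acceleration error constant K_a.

84/19

System type = 2 (two poles at s=0).
K_a = lim_{s→0} s^2·G(s) = 6·14 / (19) = 84/19.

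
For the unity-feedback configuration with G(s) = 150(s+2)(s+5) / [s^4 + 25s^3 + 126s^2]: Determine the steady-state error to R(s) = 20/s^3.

1.68

Factoring s^2 from the denominator leaves a polynomial with constant term 126, so the system is type 2.
K_a = lim_{s→0} s^2·G(s) = 150·2·5 / 126 = 250/21.
r(t) = 10t^2 gives R(s) = 20/s^3.
e_ss = 20/K_a = 20/(250/21) = 1.68.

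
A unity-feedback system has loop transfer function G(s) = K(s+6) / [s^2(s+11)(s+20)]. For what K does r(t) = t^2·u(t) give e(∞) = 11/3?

Two free integrators in G(s): this is a type 2 system.
K_a = lim_{s→0} s^2·G(s) = K·6 / (11·20) = (3/110)·K.
e_ss = 2/K_a = 11/3 ⇒ K_a = 6/11 ⇒ K = (6/11)/(3/110) = 20.

20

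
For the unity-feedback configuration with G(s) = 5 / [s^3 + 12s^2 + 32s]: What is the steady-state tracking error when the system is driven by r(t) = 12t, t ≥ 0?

The denominator has no term below 32s — 1 pole at s=0, type 1.
K_v = lim_{s→0} s·G(s) = 5 / 32 = 5/32.
e_ss = 12/K_v = 12/(5/32) = 76.8.

76.8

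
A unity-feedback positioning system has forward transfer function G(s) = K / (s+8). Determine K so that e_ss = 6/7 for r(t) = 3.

No free integrators in G(s): this is a type 0 system.
K_p = lim_{s→0} G(s) = K / (8) = 0.125·K.
e_ss = 3/(1 + K_p) = 6/7 ⇒ 1 + 0.125·K = 3.5 ⇒ K = 20.

20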